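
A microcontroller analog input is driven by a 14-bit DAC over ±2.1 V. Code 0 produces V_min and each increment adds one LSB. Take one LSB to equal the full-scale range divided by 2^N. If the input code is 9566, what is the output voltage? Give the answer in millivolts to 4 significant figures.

Range = 2.1 − (-2.1) = 4.2 V. LSB = 4.2 V / 2^14.
V_out = V_min + code × LSB = -2.1 V + 9566 × 4.2 V / 16384
      = -2.1 V + 2.45222 V = 0.352222 V.

352.2 mV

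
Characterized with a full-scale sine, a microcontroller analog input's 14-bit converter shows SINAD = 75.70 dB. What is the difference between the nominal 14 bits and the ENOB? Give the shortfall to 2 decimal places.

1.72 bits

Effective bits = (75.70 − 1.76)/6.02 = 12.2824.
Shortfall = 14 − 12.2824 = 1.7176 bits.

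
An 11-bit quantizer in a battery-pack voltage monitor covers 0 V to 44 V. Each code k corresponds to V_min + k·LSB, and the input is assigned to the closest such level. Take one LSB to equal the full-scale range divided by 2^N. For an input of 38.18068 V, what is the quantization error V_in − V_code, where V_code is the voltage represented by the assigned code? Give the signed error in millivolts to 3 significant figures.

Full-scale range = 44 V. LSB = 44 V / 2^11 ≈ 21.48 mV.
(38.18068 − (0)) / LSB = 38.18068 × 2048/44 = 1777.1371. Nearest integer: k = 1777.
V_code = 0 + (1777/2048) × 44 = 38.17773438 V.
V_in − V_code = 38.18068 − (38.17773438) = +2.95 mV.

+2.95 mV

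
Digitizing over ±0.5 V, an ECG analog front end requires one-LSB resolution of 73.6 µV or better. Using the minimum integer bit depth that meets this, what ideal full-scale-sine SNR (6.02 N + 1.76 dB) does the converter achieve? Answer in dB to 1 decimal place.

86.0 dB

Full-scale range = 0.5 V − (-0.5 V) = 1 V.
Levels needed ≥ 1/73.6 µV = 13590. 2^14 = 16384 suffices, so N_min = 14.
Ideal SNR at N = 14: 6.02·14 + 1.76 = 86.0 dB.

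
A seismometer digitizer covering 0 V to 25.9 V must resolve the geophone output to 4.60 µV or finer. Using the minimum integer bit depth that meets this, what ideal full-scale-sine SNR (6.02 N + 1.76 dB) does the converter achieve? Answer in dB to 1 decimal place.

140.2 dB

Range is 25.9 V.
Required number of levels: 25.9/4.60 µV = 5.6304e6; smallest N with 2^N ≥ that is 23.
Ideal SNR at N = 23: 6.02·23 + 1.76 = 140.2 dB.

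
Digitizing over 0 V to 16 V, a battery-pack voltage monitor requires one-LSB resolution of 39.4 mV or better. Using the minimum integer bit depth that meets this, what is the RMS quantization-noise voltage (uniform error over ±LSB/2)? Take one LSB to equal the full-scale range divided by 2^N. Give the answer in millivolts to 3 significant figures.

9.02 mV

Full-scale range = 16 V.
16 V / 39.4 mV = 406.1. Since 2^8 = 256 and 2^9 = 512, N = 9.
LSB = 16 V ÷ 2^9 = 16/512 V = 31.250 mV.
V_rms = LSB/√12 = 9.02 mV.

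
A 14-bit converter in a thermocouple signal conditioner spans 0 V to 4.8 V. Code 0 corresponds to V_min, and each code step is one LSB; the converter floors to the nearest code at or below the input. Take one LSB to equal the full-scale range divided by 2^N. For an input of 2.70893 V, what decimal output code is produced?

V_FS = 4.8 V. LSB = 4.8 V / 2^14 ≈ 293.0 µV.
(V_in − V_min) × 2^14/range = (2.70893 − (0)) × 16384/4.8 = 9246.481.
Floor → code = 9246.

9246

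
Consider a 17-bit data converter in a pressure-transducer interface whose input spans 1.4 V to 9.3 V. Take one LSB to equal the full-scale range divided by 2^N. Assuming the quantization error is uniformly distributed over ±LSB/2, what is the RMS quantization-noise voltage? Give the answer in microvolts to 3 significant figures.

17.4 µV

Full-scale range = 9.3 V − (1.4 V) = 7.9 V.
LSB = 7.9 V ÷ 2^17 = 7.9/131072 V = 60.272 µV.
For a uniform distribution on [−LSB/2, +LSB/2], V_rms = LSB/√12 = 60.272 µV/3.4641 = 17.4 µV.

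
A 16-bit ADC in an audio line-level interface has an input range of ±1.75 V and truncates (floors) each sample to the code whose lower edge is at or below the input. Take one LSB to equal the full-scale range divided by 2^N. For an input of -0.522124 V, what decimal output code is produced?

22991

The full-scale span is 1.75 − (-1.75) = 3.5 V. LSB = 3.5 V / 2^16 ≈ 53.41 µV.
V_in − V_min = -0.522124 − (-1.75) = 1.227876 V.
Divide by LSB: 1.227876 × 65536/3.5 = 22991.4519.
Truncating gives code 22991.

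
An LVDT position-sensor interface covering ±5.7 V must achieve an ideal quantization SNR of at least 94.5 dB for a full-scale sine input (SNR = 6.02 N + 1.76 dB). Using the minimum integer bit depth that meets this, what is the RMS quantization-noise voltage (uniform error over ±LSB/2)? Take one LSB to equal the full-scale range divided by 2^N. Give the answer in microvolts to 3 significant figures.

Span: 5.7 V − (-5.7 V) = 11.4 V.
6.02 N + 1.76 ≥ 94.5 gives N ≥ 15.405, so the minimum integer is 16.
LSB = 11.4 V / 2^16 = 173.95 µV.
RMS noise = LSB/√12 = 50.2 µV.

50.2 µV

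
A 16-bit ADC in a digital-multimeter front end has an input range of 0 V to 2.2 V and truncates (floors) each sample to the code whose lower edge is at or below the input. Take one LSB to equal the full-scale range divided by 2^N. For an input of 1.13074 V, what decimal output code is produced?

33683

Full-scale range = 2.2 V. LSB = 2.2 V / 2^16 ≈ 33.57 µV.
(V_in − V_min) × 2^16/range = (1.13074 − (0)) × 65536/2.2 = 33683.717.
Floor → code = 33683.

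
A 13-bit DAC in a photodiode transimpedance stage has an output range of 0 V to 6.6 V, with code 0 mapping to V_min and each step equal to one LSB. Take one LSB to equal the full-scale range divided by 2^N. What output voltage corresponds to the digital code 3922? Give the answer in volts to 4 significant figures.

Range is 6.6 V. LSB = 6.6 V / 2^13.
Output = V_min + (3922/8192) × range = 0 + 0.478760 × 6.6 V
      = 0 V + 3.15981 V = 3.15981 V.

3.160 V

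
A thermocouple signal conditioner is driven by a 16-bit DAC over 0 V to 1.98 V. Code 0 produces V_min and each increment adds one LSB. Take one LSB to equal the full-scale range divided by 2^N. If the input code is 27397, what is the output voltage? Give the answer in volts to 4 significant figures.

Range is 1.98 V. LSB = 1.98 V / 2^16.
Output = V_min + (27397/65536) × range = 0 + 0.418045 × 1.98 V
      = 0 V + 0.827729 V = 0.827729 V.

0.8277 V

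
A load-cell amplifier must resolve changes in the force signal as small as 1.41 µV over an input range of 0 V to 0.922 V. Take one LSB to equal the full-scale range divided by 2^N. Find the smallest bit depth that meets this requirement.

V_FS = 0.922 V.
Levels needed ≥ 0.922/1.41 µV = 653900. 2^20 = 1048576 suffices, so N_min = 20.

20 bits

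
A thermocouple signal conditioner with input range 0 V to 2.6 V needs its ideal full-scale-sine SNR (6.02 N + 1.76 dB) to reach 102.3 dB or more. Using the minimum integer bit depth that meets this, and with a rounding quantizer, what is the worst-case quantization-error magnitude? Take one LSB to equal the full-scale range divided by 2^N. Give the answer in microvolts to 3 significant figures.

Span = 2.6 V.
N ≥ (102.3 − 1.76)/6.02 = 16.701 → N_min = 17.
LSB = 2.6 V / 2^17 = 19.836 µV.
|e|_max = LSB/2 = 9.92 µV.

9.92 µV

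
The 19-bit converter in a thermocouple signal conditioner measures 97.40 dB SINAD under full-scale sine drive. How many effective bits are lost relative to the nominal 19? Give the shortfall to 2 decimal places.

N_eff = (97.40 − 1.76)/6.02 = 15.8870 bits.
Lost resolution: 19 − 15.8870 = 3.1130 bits.

3.11 bits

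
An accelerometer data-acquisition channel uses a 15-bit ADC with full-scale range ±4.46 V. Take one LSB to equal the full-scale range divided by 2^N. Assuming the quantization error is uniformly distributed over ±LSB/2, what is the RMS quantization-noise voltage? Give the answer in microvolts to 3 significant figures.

Range = 4.46 − (-4.46) = 8.92 V.
One LSB is 8.92 V / 32768 = 272.22 µV.
V_rms = LSB/√12 = 272.22 µV / √12 = 78.6 µV.

78.6 µV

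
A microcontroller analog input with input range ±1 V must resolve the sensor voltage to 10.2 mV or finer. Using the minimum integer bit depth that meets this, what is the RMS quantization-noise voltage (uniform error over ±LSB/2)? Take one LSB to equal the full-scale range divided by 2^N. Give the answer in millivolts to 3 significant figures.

2.26 mV

Full-scale range = 1 V − (-1 V) = 2 V.
Required number of levels: 2/10.2 mV = 196.08; smallest N with 2^N ≥ that is 8.
Step size = 2/256 V = 7.8125 mV.
V_rms = LSB/√12 = 2.26 mV.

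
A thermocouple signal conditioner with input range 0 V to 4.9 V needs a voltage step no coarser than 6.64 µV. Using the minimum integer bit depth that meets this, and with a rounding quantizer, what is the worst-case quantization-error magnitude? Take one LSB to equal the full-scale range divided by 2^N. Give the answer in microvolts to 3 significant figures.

Span = 4.9 V.
4.9 V / 6.64 µV = 738000. Since 2^19 = 524288 and 2^20 = 1048576, N = 20.
One LSB is 4.9 V / 1048576 = 4.6730 µV.
|e|_max = LSB/2 = 2.34 µV.

2.34 µV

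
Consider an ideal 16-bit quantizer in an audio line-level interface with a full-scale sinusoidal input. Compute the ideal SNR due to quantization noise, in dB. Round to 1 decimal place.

98.1 dB

For an ideal N-bit converter with full-scale sine input, SNR = 6.02 N + 1.76 dB. SNR = 6.02 × 16 + 1.76 = 96.32 + 1.76 = 98.08 dB.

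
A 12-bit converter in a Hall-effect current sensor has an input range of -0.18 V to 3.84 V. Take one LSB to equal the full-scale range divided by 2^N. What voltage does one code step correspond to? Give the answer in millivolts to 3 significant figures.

Full-scale range = 3.84 V − (-0.18 V) = 4.02 V.
There are 2^12 = 4096 steps.
LSB = 4.02 V / 2^12 = 0.981 mV.

0.981 mV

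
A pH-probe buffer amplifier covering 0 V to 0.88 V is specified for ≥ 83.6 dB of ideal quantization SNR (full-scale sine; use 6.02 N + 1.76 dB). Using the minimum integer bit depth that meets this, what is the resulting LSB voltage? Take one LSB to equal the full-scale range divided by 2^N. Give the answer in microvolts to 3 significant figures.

53.7 µV

Range is 0.88 V.
Solving 6.02 N ≥ 83.6 − 1.76: N ≥ 13.595. Round up → N = 14.
LSB = 0.88 V ÷ 2^14 = 0.88/16384 V = 53.7 µV.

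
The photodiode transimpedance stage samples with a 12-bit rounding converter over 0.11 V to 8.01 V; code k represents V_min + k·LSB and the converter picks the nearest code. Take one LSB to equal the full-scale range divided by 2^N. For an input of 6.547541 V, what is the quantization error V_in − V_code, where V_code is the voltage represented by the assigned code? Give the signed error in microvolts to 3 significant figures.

Range = 8.01 − (0.11) = 7.9 V. LSB = 7.9 V / 2^12 ≈ 1.929 mV.
(6.547541 − (0.11)) / LSB = 6.437541 × 4096/7.9 = 3337.7428. Nearest integer: k = 3338.
V_code = 0.11 + (3338/4096) × 7.9 = 6.548037109 V.
e = 6.547541 − (6.548037109) = −496 µV.

−496 µV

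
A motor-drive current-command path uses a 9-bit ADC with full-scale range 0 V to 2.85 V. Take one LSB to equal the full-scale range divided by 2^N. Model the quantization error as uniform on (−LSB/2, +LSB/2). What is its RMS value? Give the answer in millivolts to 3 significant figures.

Span = 2.85 V.
LSB = 2.85 V ÷ 2^9 = 2.85/512 V = 5.5664 mV.
V_rms = LSB/√12 = 5.5664 mV / √12 = 1.61 mV.

1.61 mV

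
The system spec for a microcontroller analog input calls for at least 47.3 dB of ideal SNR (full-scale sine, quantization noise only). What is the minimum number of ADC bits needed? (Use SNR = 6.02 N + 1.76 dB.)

6.02 N + 1.76 ≥ 47.3 gives N ≥ 7.565, so the minimum integer is 8.

8 bits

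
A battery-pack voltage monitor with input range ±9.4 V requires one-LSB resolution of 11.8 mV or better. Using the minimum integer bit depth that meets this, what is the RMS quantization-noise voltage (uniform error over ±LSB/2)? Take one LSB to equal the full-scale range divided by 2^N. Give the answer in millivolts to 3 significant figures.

Range = 9.4 − (-9.4) = 18.8 V.
Required number of levels: 18.8/11.8 mV = 1593.2; smallest N with 2^N ≥ that is 11.
LSB = 18.8 V / 2^11 = 9.1797 mV.
RMS noise = LSB/√12 = 2.65 mV.

2.65 mV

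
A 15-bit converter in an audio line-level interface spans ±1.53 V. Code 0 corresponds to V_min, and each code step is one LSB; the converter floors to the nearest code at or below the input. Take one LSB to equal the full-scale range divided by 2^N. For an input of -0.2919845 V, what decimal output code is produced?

The full-scale span is 1.53 − (-1.53) = 3.06 V. LSB = 3.06 V / 2^15 ≈ 93.38 µV.
(V_in − V_min) × 2^15/range = (-0.2919845 − (-1.53)) × 32768/3.06 = 13257.285.
Floor → code = 13257.

13257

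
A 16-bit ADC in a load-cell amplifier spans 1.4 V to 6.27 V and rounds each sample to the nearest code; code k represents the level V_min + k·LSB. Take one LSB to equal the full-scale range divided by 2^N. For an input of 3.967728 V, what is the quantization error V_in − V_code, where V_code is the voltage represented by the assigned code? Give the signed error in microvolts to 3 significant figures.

+9.80 µV

Full-scale range = 6.27 V − (1.4 V) = 4.87 V. LSB = 4.87 V / 2^16 ≈ 74.31 µV.
(V_in − V_min)/LSB = (3.967728 − (1.4)) × 65536/4.87 = 34554.1319 → nearest code k = 34554.
V_code = V_min + k × range/2^16 = 1.4 + 34554 × 4.87/65536 = 3.9677182007 V.
Error = V_in − V_code = 3.967728 − (3.9677182007) = +9.80 µV.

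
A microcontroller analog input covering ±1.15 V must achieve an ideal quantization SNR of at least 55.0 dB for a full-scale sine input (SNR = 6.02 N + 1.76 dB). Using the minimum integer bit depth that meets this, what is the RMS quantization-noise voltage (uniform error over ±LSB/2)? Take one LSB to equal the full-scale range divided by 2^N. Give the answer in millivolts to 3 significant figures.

1.30 mV

The full-scale span is 1.15 − (-1.15) = 2.3 V.
6.02 N + 1.76 ≥ 55.0 gives N ≥ 8.844, so the minimum integer is 9.
Step size = 2.3/512 V = 4.4922 mV.
RMS noise = LSB/√12 = 1.30 mV.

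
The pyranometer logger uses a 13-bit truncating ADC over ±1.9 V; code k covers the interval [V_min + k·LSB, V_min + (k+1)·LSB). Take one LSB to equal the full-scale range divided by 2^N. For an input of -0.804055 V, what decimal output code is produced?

Span: 1.9 V − (-1.9 V) = 3.8 V. LSB = 3.8 V / 2^13 ≈ 463.9 µV.
(V_in − V_min) × 2^13/range = (-0.804055 − (-1.9)) × 8192/3.8 = 2362.627.
Floor → code = 2362.

2362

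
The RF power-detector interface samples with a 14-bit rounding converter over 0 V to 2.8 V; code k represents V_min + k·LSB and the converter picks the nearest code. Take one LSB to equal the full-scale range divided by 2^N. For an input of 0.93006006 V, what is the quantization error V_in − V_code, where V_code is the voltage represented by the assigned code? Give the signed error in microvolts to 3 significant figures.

+30.8 µV

Full-scale range = 2.8 V. LSB = 2.8 V / 2^14 ≈ 170.9 µV.
(V_in − V_min)/LSB = (0.93006006 − (0)) × 16384/2.8 = 5442.1800 → nearest code k = 5442.
V_code = 0 + (5442/16384) × 2.8 = 0.93002929688 V.
V_in − V_code = 0.93006006 − (0.93002929688) = +30.8 µV.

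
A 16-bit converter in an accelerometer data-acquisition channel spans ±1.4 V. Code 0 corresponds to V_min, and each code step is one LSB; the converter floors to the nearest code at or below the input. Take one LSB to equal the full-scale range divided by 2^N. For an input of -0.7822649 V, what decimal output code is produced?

14458

Span: 1.4 V − (-1.4 V) = 2.8 V. LSB = 2.8 V / 2^16 ≈ 42.72 µV.
(V_in − V_min) × 2^16/range = (-0.7822649 − (-1.4)) × 65536/2.8 = 14458.531.
Floor → code = 14458.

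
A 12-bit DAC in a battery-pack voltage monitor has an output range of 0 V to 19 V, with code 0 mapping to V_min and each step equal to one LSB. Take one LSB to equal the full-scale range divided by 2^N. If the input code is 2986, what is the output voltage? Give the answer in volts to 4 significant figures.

13.85 V

Full-scale range = 19 V. LSB = 19 V / 2^12.
V_out = 0 + 2986 × (19/4096) V
      = 0 V + 13.8511 V = 13.8511 V.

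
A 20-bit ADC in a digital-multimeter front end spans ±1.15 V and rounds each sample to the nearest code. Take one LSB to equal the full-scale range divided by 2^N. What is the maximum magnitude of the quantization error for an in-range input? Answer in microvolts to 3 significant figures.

1.10 µV

Span: 1.15 V − (-1.15 V) = 2.3 V.
LSB = 2.3 V / 2^20 = 2.1935 µV.
|e|_max = LSB/2 = 1.10 µV.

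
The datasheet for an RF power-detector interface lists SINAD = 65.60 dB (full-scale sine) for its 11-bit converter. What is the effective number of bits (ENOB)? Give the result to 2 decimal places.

10.60 bits

ENOB = (SINAD − 1.76) / 6.02 = (65.60 − 1.76) / 6.02 = 63.84 / 6.02 = 10.6047.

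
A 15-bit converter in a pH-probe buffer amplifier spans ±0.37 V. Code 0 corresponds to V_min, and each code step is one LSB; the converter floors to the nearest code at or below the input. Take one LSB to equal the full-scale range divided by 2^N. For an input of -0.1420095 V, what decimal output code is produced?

10095

Range = 0.37 − (-0.37) = 0.74 V. LSB = 0.74 V / 2^15 ≈ 22.58 µV.
code = ⌊(V_in − V_min)/LSB⌋ = ⌊(V_in − V_min) × 2^15 / range⌋
     = ⌊(-0.1420095 − (-0.37)) × 32768 / 0.74⌋ = ⌊0.2279905 × 32768/0.74⌋
     = ⌊10095.666⌋ = 10095.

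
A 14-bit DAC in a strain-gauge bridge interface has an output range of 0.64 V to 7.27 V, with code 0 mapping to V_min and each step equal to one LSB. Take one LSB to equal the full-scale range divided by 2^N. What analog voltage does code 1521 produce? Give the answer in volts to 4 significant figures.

1.255 V

The full-scale span is 7.27 − (0.64) = 6.63 V. LSB = 6.63 V / 2^14.
Output = V_min + (1521/16384) × range = 0.64 + 0.0928345 × 6.63 V
      = 0.64 V + 0.615493 V = 1.25549 V.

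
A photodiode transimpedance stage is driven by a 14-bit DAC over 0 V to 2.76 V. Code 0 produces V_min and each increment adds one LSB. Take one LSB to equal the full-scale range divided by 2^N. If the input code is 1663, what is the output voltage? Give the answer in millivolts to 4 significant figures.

280.1 mV

V_FS = 2.76 V. LSB = 2.76 V / 2^14.
Output = V_min + (1663/16384) × range = 0 + 0.101501 × 2.76 V
      = 0 + 0.280144 = 0.280144 V.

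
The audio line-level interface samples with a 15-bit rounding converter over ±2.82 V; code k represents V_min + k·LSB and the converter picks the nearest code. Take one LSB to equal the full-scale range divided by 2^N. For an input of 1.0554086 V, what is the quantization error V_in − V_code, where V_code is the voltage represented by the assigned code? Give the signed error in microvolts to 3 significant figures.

−26.0 µV

Range = 2.82 − (-2.82) = 5.64 V. LSB = 5.64 V / 2^15 ≈ 172.1 µV.
(1.0554086 − (-2.82)) / LSB = 3.8754086 × 32768/5.64 = 22515.8491. Nearest integer: k = 22516.
Reconstructed level: -2.82 + 22516 × 5.64/32768 V = 1.0554345703 V.
e = 1.0554086 − (1.0554345703) = −26.0 µV.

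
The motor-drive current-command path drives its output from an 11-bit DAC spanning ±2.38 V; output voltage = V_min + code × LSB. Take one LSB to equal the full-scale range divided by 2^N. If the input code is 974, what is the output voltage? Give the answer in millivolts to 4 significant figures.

The full-scale span is 2.38 − (-2.38) = 4.76 V. LSB = 4.76 V / 2^11.
V_out = V_min + code × LSB = -2.38 V + 974 × 4.76 V / 2048
      = -2.38 V + 2.26379 V = -0.116211 V.

-116.2 mV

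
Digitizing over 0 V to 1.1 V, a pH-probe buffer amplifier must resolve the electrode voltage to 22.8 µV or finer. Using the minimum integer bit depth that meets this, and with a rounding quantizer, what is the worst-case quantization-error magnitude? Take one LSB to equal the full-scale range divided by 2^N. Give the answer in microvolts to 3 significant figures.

Full-scale range = 1.1 V.
Levels needed ≥ 1.1/22.8 µV = 48250. 2^16 = 65536 suffices, so N_min = 16.
One LSB is 1.1 V / 65536 = 16.785 µV.
|e|_max = LSB/2 = 8.39 µV.

8.39 µV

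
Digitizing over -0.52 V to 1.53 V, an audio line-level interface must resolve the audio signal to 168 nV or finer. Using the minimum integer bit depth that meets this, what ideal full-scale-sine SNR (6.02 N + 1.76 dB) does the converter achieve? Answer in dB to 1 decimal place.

Range = 1.53 − (-0.52) = 2.05 V.
Need 2^N ≥ 2.05 V / 168 nV = 1.220e7 → N_min = 24.
6.02(24) + 1.76 = 146.24 dB.

146.2 dB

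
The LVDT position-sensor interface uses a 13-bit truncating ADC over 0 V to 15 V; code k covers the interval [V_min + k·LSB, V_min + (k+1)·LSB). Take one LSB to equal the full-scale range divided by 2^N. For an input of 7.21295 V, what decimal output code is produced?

Span = 15 V. LSB = 15 V / 2^13 ≈ 1.831 mV.
V_in − V_min = 7.21295 − (0) = 7.21295 V.
Divide by LSB: 7.21295 × 8192/15 = 3939.2324.
Truncating gives code 3939.

3939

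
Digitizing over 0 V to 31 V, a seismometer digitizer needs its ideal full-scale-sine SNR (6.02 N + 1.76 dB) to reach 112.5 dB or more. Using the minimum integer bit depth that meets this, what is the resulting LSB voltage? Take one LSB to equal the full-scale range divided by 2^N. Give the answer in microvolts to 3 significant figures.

59.1 µV

Full-scale range = 31 V.
Required N = ⌈(112.5 − 1.76)/6.02⌉ = ⌈18.395⌉ = 19.
LSB = 31 V / 2^19 = 59.1 µV.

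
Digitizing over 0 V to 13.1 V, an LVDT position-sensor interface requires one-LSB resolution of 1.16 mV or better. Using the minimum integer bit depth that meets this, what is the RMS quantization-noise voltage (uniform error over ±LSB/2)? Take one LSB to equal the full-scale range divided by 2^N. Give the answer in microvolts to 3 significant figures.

V_FS = 13.1 V.
Required number of levels: 13.1/1.16 mV = 11293; smallest N with 2^N ≥ that is 14.
Step size = 13.1/16384 V = 0.79956 mV.
σ_q = LSB/√12 = 0.79956 mV/3.4641 = 231 µV.

231 µV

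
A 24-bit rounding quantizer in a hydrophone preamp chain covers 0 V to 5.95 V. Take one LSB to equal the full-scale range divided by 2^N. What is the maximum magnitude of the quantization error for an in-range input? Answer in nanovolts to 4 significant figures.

Full-scale range = 5.95 V.
LSB = 5.95 V / 2^24 = 354.648 nV.
|e|_max = LSB/2 = 177.3 nV.

177.3 nV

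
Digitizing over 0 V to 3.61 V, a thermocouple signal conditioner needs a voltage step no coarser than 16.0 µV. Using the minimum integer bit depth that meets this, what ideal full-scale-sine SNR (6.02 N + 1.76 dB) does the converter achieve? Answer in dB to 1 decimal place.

110.1 dB

V_FS = 3.61 V.
Need 2^N ≥ 3.61 V / 16.0 µV = 225600 → N_min = 18.
Ideal SNR at N = 18: 6.02·18 + 1.76 = 110.1 dB.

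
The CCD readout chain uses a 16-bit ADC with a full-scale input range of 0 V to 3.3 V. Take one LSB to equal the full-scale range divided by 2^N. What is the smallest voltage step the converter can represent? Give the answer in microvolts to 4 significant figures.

Range is 3.3 V.
Number of codes = 2^16 = 65536.
LSB = 3.3 V / 2^16 = 50.35 µV.

50.35 µV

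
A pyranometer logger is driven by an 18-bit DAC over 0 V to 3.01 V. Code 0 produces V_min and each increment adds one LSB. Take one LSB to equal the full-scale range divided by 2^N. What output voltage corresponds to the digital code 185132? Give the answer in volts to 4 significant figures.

2.126 V

Full-scale range = 3.01 V. LSB = 3.01 V / 2^18.
Output = V_min + (185132/262144) × range = 0 + 0.706223 × 3.01 V
      = 0 V + 2.12573 V = 2.12573 V.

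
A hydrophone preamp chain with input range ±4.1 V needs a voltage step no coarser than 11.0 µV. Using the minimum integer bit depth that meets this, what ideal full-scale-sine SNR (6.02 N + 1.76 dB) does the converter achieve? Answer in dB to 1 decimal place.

122.2 dB

Span: 4.1 V − (-4.1 V) = 8.2 V.
Required number of levels: 8.2/11.0 µV = 745450; smallest N with 2^N ≥ that is 20.
6.02(20) + 1.76 = 122.16 dB.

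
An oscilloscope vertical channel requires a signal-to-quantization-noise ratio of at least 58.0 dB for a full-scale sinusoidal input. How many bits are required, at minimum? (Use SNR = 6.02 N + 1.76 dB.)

6.02 N + 1.76 ≥ 58.0 gives N ≥ 9.342, so the minimum integer is 10.

10 bits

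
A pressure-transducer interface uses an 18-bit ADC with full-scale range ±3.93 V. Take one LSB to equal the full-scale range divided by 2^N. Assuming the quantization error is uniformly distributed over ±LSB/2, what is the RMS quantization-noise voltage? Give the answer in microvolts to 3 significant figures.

Full-scale range = 3.93 V − (-3.93 V) = 7.86 V.
LSB = 7.86 V ÷ 2^18 = 7.86/262144 V = 29.984 µV.
V_rms = LSB/√12 = 29.984 µV / √12 = 8.66 µV.

8.66 µV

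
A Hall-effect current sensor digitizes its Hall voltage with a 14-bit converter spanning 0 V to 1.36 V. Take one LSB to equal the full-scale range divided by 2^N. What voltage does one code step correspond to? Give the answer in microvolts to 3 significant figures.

83.0 µV

V_FS = 1.36 V.
There are 2^14 = 16384 steps.
Step size = 1.36/16384 V = 83.0 µV.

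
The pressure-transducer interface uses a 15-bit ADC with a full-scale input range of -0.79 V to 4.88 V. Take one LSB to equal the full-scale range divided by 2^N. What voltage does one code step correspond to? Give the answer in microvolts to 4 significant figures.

173.0 µV

Full-scale range = 4.88 V − (-0.79 V) = 5.67 V.
2^15 = 32768 levels.
LSB = 5.67 V / 2^15 = 173.0 µV.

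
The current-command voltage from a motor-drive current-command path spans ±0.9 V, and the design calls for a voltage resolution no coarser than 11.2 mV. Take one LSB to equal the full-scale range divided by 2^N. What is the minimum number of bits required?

The full-scale span is 0.9 − (-0.9) = 1.8 V.
Levels needed ≥ 1.8/11.2 mV = 160.7. 2^8 = 256 suffices, so N_min = 8.

8 bits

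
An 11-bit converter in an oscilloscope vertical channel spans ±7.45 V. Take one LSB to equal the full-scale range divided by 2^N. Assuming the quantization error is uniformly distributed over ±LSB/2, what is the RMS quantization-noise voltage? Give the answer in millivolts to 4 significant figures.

2.100 mV

The full-scale span is 7.45 − (-7.45) = 14.9 V.
One LSB is 14.9 V / 2048 = 7.27539 mV.
For a uniform distribution on [−LSB/2, +LSB/2], V_rms = LSB/√12 = 7.27539 mV/3.4641 = 2.100 mV.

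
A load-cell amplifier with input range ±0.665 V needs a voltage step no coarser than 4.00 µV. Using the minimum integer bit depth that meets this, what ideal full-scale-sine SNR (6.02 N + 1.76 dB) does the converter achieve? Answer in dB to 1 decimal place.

Full-scale range = 0.665 V − (-0.665 V) = 1.33 V.
Required number of levels: 1.33/4.00 µV = 332500; smallest N with 2^N ≥ that is 19.
Ideal SNR at N = 19: 6.02·19 + 1.76 = 116.1 dB.

116.1 dB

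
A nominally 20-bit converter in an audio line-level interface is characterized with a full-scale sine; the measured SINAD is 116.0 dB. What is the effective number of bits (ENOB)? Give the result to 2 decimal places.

ENOB = (SINAD − 1.76) / 6.02 = (116.0 − 1.76) / 6.02 = 114.24 / 6.02 = 18.9767.

18.98 bits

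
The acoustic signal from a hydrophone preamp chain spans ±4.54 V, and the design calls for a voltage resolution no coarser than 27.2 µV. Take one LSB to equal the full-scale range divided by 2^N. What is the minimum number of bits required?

19 bits

Span: 4.54 V − (-4.54 V) = 9.08 V.
Need 2^N ≥ 9.08 V / 27.2 µV = 333800 → N_min = 19.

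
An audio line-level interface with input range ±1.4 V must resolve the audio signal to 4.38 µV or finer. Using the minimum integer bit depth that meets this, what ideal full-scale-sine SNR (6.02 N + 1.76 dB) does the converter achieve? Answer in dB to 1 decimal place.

122.2 dB

Full-scale range = 1.4 V − (-1.4 V) = 2.8 V.
Required number of levels: 2.8/4.38 µV = 639270; smallest N with 2^N ≥ that is 20.
SNR = 6.02 × 20 + 1.76 = 122.16 dB.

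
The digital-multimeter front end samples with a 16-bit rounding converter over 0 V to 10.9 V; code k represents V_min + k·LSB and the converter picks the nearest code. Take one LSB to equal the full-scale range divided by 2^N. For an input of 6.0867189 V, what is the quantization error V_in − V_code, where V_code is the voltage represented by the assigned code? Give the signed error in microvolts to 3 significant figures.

+42.9 µV

Full-scale range = 10.9 V. LSB = 10.9 V / 2^16 ≈ 166.3 µV.
(V_in − V_min)/LSB = (6.0867189 − (0)) × 65536/10.9 = 36596.2578 → nearest code k = 36596.
V_code = 0 + (36596/65536) × 10.9 = 6.0866760254 V.
e = 6.0867189 − (6.0866760254) = +42.9 µV.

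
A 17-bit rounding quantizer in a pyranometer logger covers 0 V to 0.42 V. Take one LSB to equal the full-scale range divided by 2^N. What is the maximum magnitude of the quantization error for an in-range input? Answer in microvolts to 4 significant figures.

V_FS = 0.42 V.
Step size = 0.42/131072 V = 3.20435 µV.
A rounding quantizer has |error| ≤ LSB/2 = 1.602 µV.

1.602 µV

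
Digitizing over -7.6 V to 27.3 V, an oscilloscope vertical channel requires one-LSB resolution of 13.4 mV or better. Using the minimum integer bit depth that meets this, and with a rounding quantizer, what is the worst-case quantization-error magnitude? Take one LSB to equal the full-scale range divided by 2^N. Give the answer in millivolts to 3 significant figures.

Range = 27.3 − (-7.6) = 34.9 V.
34.9 V / 13.4 mV = 2604. Since 2^11 = 2048 and 2^12 = 4096, N = 12.
LSB = 34.9 V / 2^12 = 8.5205 mV.
|e|_max = LSB/2 = 4.26 mV.

4.26 mV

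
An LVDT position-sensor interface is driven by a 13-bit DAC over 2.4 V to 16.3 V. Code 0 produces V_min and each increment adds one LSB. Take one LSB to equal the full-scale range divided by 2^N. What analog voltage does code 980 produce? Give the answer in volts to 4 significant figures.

Span: 16.3 V − (2.4 V) = 13.9 V. LSB = 13.9 V / 2^13.
Output = V_min + (980/8192) × range = 2.4 + 0.119629 × 13.9 V
      = 2.4 + 1.66284 = 4.06284 V.

4.063 V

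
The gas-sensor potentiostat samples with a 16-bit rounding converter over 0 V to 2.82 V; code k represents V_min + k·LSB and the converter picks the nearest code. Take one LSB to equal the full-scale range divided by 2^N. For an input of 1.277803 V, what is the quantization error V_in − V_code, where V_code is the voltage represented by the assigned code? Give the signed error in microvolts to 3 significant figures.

−9.50 µV

Range is 2.82 V. LSB = 2.82 V / 2^16 ≈ 43.03 µV.
(V_in − V_min)/LSB = (1.277803 − (0)) × 65536/2.82 = 29695.7792 → nearest code k = 29696.
Reconstructed level: 0 + 29696 × 2.82/65536 V = 1.2778125000 V.
Error = V_in − V_code = 1.277803 − (1.2778125000) = −9.50 µV.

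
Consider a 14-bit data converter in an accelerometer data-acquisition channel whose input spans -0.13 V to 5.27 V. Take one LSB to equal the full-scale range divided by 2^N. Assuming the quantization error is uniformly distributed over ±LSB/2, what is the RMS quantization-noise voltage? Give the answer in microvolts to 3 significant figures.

Span: 5.27 V − (-0.13 V) = 5.4 V.
LSB = 5.4 V / 2^14 = 329.59 µV.
For a uniform distribution on [−LSB/2, +LSB/2], V_rms = LSB/√12 = 329.59 µV/3.4641 = 95.1 µV.

95.1 µV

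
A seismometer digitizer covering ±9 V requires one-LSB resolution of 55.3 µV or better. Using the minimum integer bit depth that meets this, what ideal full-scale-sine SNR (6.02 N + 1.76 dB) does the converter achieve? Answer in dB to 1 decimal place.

116.1 dB

Full-scale range = 9 V − (-9 V) = 18 V.
Levels needed ≥ 18/55.3 µV = 325500. 2^19 = 524288 suffices, so N_min = 19.
Ideal SNR at N = 19: 6.02·19 + 1.76 = 116.1 dB.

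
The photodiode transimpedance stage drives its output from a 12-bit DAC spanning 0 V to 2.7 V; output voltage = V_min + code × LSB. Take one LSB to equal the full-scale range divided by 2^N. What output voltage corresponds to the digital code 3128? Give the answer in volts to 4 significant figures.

Span = 2.7 V. LSB = 2.7 V / 2^12.
Output = V_min + (3128/4096) × range = 0 + 0.763672 × 2.7 V
      = 0 + 2.06191 = 2.06191 V.

2.062 V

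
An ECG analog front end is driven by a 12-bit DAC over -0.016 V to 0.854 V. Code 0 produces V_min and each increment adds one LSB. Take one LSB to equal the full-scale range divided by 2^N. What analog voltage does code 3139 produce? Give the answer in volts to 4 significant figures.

Span: 0.854 V − (-0.016 V) = 0.87 V. LSB = 0.87 V / 2^12.
V_out = -0.016 + 3139 × (0.87/4096) V
      = -0.016 + 0.666731 = 0.650731 V.

0.6507 V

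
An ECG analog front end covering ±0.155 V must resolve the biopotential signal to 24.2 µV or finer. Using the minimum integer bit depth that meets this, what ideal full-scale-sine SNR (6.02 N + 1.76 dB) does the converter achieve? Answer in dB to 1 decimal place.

86.0 dB

Range = 0.155 − (-0.155) = 0.31 V.
Levels needed ≥ 0.31/24.2 µV = 12810. 2^14 = 16384 suffices, so N_min = 14.
SNR = 6.02 × 14 + 1.76 = 86.04 dB.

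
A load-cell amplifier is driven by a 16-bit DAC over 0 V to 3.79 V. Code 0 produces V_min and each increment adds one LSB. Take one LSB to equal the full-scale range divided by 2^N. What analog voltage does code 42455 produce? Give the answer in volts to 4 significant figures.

Range is 3.79 V. LSB = 3.79 V / 2^16.
V_out = 0 + 42455 × (3.79/65536) V
      = 0 + 2.45521 = 2.45521 V.

2.455 V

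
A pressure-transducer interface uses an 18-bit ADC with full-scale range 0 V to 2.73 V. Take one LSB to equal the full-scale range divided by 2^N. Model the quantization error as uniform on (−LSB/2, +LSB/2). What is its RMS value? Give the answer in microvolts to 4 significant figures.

3.006 µV

Span = 2.73 V.
LSB = 2.73 V / 2^18 = 10.4141 µV.
RMS of a uniform error over width LSB is LSB/√12 = 3.006 µV.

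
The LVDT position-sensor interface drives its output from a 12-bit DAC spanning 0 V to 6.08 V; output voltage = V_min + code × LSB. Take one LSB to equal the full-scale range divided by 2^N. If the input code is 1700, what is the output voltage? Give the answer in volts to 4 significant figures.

2.523 V

V_FS = 6.08 V. LSB = 6.08 V / 2^12.
V_out = V_min + code × LSB = 0 V + 1700 × 6.08 V / 4096
      = 0 + 2.52344 = 2.52344 V.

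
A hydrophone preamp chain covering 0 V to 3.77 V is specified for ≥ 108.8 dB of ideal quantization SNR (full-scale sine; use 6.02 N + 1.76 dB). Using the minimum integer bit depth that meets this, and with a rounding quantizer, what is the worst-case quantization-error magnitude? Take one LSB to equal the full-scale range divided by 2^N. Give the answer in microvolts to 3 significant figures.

7.19 µV

Span = 3.77 V.
6.02 N + 1.76 ≥ 108.8 gives N ≥ 17.781, so the minimum integer is 18.
One LSB is 3.77 V / 262144 = 14.381 µV.
|e|_max = LSB/2 = 7.19 µV.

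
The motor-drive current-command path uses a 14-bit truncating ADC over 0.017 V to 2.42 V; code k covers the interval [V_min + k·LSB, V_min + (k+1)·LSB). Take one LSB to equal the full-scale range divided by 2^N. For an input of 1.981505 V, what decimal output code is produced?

13394

Full-scale range = 2.42 V − (0.017 V) = 2.403 V. LSB = 2.403 V / 2^14 ≈ 146.7 µV.
V_in − V_min = 1.981505 − (0.017) = 1.964505 V.
Divide by LSB: 1.964505 × 16384/2.403 = 13394.2780.
Truncating gives code 13394.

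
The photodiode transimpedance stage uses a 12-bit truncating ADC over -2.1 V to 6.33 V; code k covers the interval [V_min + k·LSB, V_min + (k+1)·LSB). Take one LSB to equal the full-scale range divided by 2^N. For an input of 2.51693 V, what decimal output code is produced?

Full-scale range = 6.33 V − (-2.1 V) = 8.43 V. LSB = 8.43 V / 2^12 ≈ 2.058 mV.
code = ⌊(V_in − V_min)/LSB⌋ = ⌊(V_in − V_min) × 2^12 / range⌋
     = ⌊(2.51693 − (-2.1)) × 4096 / 8.43⌋ = ⌊4.61693 × 4096/8.43⌋
     = ⌊2243.291⌋ = 2243.

2243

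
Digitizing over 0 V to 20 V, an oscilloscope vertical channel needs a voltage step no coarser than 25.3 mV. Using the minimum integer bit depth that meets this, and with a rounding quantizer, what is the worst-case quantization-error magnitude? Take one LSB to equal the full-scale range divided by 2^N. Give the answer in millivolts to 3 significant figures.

9.77 mV

Range is 20 V.
20 V / 25.3 mV = 790.5. Since 2^9 = 512 and 2^10 = 1024, N = 10.
Step size = 20/1024 V = 19.531 mV.
|e|_max = LSB/2 = 9.77 mV.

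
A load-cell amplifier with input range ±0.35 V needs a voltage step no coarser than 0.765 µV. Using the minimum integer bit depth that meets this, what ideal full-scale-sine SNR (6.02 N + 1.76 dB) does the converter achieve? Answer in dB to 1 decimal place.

The full-scale span is 0.35 − (-0.35) = 0.7 V.
0.7 V / 0.765 µV = 915000. Since 2^19 = 524288 and 2^20 = 1048576, N = 20.
6.02(20) + 1.76 = 122.16 dB.

122.2 dB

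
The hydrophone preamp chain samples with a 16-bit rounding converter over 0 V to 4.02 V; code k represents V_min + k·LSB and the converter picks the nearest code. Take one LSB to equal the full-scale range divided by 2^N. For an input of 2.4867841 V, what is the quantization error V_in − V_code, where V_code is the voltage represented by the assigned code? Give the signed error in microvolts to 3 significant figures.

−14.3 µV

Range is 4.02 V. LSB = 4.02 V / 2^16 ≈ 61.34 µV.
(V_in − V_min)/LSB = (2.4867841 − (0)) × 65536/4.02 = 40540.7669 → nearest code k = 40541.
V_code = V_min + k × range/2^16 = 0 + 40541 × 4.02/65536 = 2.4867984009 V.
Error = V_in − V_code = 2.4867841 − (2.4867984009) = −14.3 µV.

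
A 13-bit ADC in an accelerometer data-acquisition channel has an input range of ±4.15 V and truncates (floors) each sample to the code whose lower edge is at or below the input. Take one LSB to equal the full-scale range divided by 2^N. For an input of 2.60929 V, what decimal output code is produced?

The full-scale span is 4.15 − (-4.15) = 8.3 V. LSB = 8.3 V / 2^13 ≈ 1.013 mV.
V_in − V_min = 2.60929 − (-4.15) = 6.75929 V.
Divide by LSB: 6.75929 × 8192/8.3 = 6671.3378.
Truncating gives code 6671.

6671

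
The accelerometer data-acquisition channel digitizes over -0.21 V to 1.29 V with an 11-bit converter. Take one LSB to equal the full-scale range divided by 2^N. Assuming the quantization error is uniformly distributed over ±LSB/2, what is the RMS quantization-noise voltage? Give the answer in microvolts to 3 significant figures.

211 µV

Range = 1.29 − (-0.21) = 1.5 V.
LSB = 1.5 V / 2^11 = 0.73242 mV.
For a uniform distribution on [−LSB/2, +LSB/2], V_rms = LSB/√12 = 0.73242 mV/3.4641 = 211 µV.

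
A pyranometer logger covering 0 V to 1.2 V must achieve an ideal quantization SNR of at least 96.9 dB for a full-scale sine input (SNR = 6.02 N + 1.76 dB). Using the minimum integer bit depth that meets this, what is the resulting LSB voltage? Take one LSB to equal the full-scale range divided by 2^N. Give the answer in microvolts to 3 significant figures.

18.3 µV

Range is 1.2 V.
Solving 6.02 N ≥ 96.9 − 1.76: N ≥ 15.804. Round up → N = 16.
Step size = 1.2/65536 V = 18.3 µV.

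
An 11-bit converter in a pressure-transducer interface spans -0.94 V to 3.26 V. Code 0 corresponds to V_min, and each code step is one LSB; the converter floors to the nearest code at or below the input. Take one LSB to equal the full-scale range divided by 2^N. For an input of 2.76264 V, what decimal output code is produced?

1805

Span: 3.26 V − (-0.94 V) = 4.2 V. LSB = 4.2 V / 2^11 ≈ 2.051 mV.
V_in − V_min = 2.76264 − (-0.94) = 3.70264 V.
Divide by LSB: 3.70264 × 2048/4.2 = 1805.4778.
Truncating gives code 1805.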